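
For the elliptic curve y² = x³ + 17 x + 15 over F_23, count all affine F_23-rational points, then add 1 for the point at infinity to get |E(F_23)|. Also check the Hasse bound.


Affine points = {(3, 1), (3, 22), (4, 3), (4, 20), (5, 8), (5, 15), (9, 0), (10, 9), (10, 14), (13, 8), (13, 15), (16, 6), (16, 17), (18, 9), (18, 14), (20, 11), (20, 12)}; affine count = 17; |E(F_23)| = 18.

Discriminant check: Δ ∝ 4a³ + 27b² = 4·17³ + 27·15² = 4·4913 + 27·225 ≡ 13 (mod 23). Nonzero ⇒ E is nonsingular.
For each x ∈ F_23, compute rhs = x³ + 17·x + 15 mod 23, then count y ∈ F_23 with y² ≡ rhs.
  x = 0: rhs = 15, matching y values: none (0 points).
  x = 1: rhs = 10, matching y values: none (0 points).
  x = 2: rhs = 11, matching y values: none (0 points).
  x = 3: rhs = 1, matching y values: 1, 22 (2 points).
  x = 4: rhs = 9, matching y values: 3, 20 (2 points).
  x = 5: rhs = 18, matching y values: 8, 15 (2 points).
  x = 6: rhs = 11, matching y values: none (0 points).
  x = 7: rhs = 17, matching y values: none (0 points).
  x = 8: rhs = 19, matching y values: none (0 points).
  x = 9: rhs = 0, matching y values: 0 (1 points).
  x = 10: rhs = 12, matching y values: 9, 14 (2 points).
  x = 11: rhs = 15, matching y values: none (0 points).
  x = 12: rhs = 15, matching y values: none (0 points).
  x = 13: rhs = 18, matching y values: 8, 15 (2 points).
  x = 14: rhs = 7, matching y values: none (0 points).
  x = 15: rhs = 11, matching y values: none (0 points).
  x = 16: rhs = 13, matching y values: 6, 17 (2 points).
  x = 17: rhs = 19, matching y values: none (0 points).
  x = 18: rhs = 12, matching y values: 9, 14 (2 points).
  x = 19: rhs = 21, matching y values: none (0 points).
  x = 20: rhs = 6, matching y values: 11, 12 (2 points).
  x = 21: rhs = 19, matching y values: none (0 points).
  x = 22: rhs = 20, matching y values: none (0 points).
Total affine count: 17.
Full point count |E(F_23)| = 17 + 1 = 18.
Hasse bound: |18 − (23+1)| = |-6| = 6 ≤ 2√23 ≈ 9.5917 ✓.


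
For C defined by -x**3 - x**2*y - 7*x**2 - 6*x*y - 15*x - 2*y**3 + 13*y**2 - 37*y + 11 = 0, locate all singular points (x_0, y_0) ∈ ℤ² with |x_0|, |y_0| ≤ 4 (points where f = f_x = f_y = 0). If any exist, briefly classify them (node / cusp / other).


Singular points: {(-3, 2)}; classification: cusp.

Compute partial derivatives:
  f_x = -3*x**2 - 2*x*y - 14*x - 6*y - 15.
  f_y = -x**2 - 6*x - 6*y**2 + 26*y - 37.
Scan x_0 ∈ {−4, ..., 4}. For each x_0, f_y(x_0, y) is a polynomial in y; find its integer roots y ∈ {−4, ..., 4}, then test f_x and f at those candidates.
  x = -4: f_y(-4, y) = -6*y**2 + 26*y - 29; no integer root y with |y| ≤ 4.
  x = -3: f_y(-3, y) = -6*y**2 + 26*y - 28; vanishes at y ∈ {2}. (-3, 2): f_x = 0, f = 0 — SINGULAR.
  x = -2: f_y(-2, y) = -6*y**2 + 26*y - 29; no integer root y with |y| ≤ 4.
  x = -1: f_y(-1, y) = -6*y**2 + 26*y - 32; no integer root y with |y| ≤ 4.
  x = 0: f_y(0, y) = -6*y**2 + 26*y - 37; no integer root y with |y| ≤ 4.
  x = 1: f_y(1, y) = -6*y**2 + 26*y - 44; no integer root y with |y| ≤ 4.
  x = 2: f_y(2, y) = -6*y**2 + 26*y - 53; no integer root y with |y| ≤ 4.
  x = 3: f_y(3, y) = -6*y**2 + 26*y - 64; no integer root y with |y| ≤ 4.
  x = 4: f_y(4, y) = -6*y**2 + 26*y - 77; no integer root y with |y| ≤ 4.
Only singular point on the grid: (-3, 2).
Classify: substitute x = -3 + u, y = 2 + v and expand: f = -u**3 - u**2*v - 2*v**3 + v**2.
No constant or linear terms (consistent with a singular point). Quadratic part: v**2. Cubic part: -u**3 - u**2*v - 2*v**3.
The quadratic part v**2 is a perfect square, so there is a single (double) tangent line v = 0, i.e. y = 2. Restricting the cubic part to that line (v = 0) leaves -u**3 ≠ 0, so f is not divisible by v and the branch is v² ≈ u**3 to lowest order — this is a cusp.
Classification: cusp.


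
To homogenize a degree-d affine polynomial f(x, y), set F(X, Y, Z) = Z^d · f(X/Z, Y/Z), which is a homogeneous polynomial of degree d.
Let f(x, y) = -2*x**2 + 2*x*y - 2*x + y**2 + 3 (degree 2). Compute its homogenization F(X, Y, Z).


F(X, Y, Z) = -2*X**2 + 2*X*Y - 2*X*Z + Y**2 + 3*Z**2

deg(f) = 2.
Substitute x = X/Z, y = Y/Z into f, then multiply by Z^2.
  monomial -2·x^2·y^0 ↦ -2·X^2·Y^0·Z^0.
  monomial 2·x^1·y^1 ↦ 2·X^1·Y^1·Z^0.
  monomial -2·x^1·y^0 ↦ -2·X^1·Y^0·Z^1.
  monomial 1·x^0·y^2 ↦ 1·X^0·Y^2·Z^0.
  monomial 3·x^0·y^0 ↦ 3·X^0·Y^0·Z^2.
Collecting: F(X, Y, Z) = -2*X**2 + 2*X*Y - 2*X*Z + Y**2 + 3*Z**2.


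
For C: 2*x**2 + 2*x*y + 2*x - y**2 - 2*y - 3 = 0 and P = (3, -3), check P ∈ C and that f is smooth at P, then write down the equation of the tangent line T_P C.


Tangent line at P: 8*x + 10*y + 6 = 0.

Step 1: f(3, -3) = 0, so P lies on C.
Step 2: partial derivatives
  f_x(x, y) = 4*x + 2*y + 2, f_y(x, y) = 2*x - 2*y - 2.
  f_x(P) = 8, f_y(P) = 10 (gradient nonzero, so P is smooth).
Step 3: tangent line at P: 8·(x − 3) + 10·(y − -3) = 0.
Expanding: 8*x + 10*y + 6 = 0.


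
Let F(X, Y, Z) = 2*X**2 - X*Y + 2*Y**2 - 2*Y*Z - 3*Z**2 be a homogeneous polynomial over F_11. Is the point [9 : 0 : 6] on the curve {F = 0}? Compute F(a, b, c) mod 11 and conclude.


F(9,0,6) ≡ 10 (mod 11); P is NOT on the curve.

Evaluate F(9, 0, 6) term-by-term (mod 11).
  2*X**2 ↦ 2·81·1·1 = 162
  -X*Y ↦ -1·9·0·1 = 0
  2*Y**2 ↦ 2·1·0·1 = 0
  -2*Y*Z ↦ -2·1·0·6 = 0
  -3*Z**2 ↦ -3·1·1·36 = -108
Sum: F(9, 0, 6) = (162) + (0) + (0) + (0) + (-108) = 54.
Reducing mod 11: 54 ≡ 10 (mod 11).
Since F(a, b, c) ≡ 10 ≠ 0 (mod 11), P does NOT lie on the curve.


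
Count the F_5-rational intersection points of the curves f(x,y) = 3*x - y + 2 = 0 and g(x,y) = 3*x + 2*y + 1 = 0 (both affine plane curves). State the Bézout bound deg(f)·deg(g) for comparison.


Common zeros: {(0, 2)}; count = 1; Bézout bound = 1.

deg(f) = 1, deg(g) = 1, so Bézout bound = 1.
Scan x ∈ F_5. For each x, list the y ∈ F_5 with f(x, y) ≡ 0 and those with g(x, y) ≡ 0 (mod 5); the common zeros in that column are the intersection.
  x = 0: f ≡ 0 at y ∈ {2}; g ≡ 0 at y ∈ {2}; common: {2}.
  x = 1: f ≡ 0 at y ∈ {0}; g ≡ 0 at y ∈ {3}; common: ∅.
  x = 2: f ≡ 0 at y ∈ {3}; g ≡ 0 at y ∈ {4}; common: ∅.
  x = 3: f ≡ 0 at y ∈ {1}; g ≡ 0 at y ∈ {0}; common: ∅.
  x = 4: f ≡ 0 at y ∈ {4}; g ≡ 0 at y ∈ {1}; common: ∅.
Collecting: common zeros = {(0, 2)}, so the count is 1.
Comparison with the Bézout bound: 1 ≤ 1 = deg(f)·deg(g), as expected for curves with no common component (the bound is attained).


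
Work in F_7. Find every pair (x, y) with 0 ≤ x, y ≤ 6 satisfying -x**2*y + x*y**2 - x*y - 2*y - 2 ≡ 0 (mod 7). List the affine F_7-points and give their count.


Affine F_7-points: {(0, 6), (5, 6)}; count = 2.

For each of the 49 pairs (x, y) ∈ F_7², evaluate f(x, y) mod 7. Record the zeros.
  x = 0: [0↦5, 1↦3, 2↦1, 3↦6, 4↦4, 5↦2, 6↦0]  zeros at y ∈ {6}
  x = 1: [0↦5, 1↦2, 2↦1, 3↦2, 4↦5, 5↦3, 6↦3]  zeros at y ∈ ∅
  x = 2: [0↦5, 1↦6, 2↦4, 3↦6, 4↦5, 5↦1, 6↦1]  zeros at y ∈ ∅
  x = 3: [0↦5, 1↦1, 2↦3, 3↦4, 4↦4, 5↦3, 6↦1]  zeros at y ∈ ∅
  x = 4: [0↦5, 1↦1, 2↦5, 3↦3, 4↦2, 5↦2, 6↦3]  zeros at y ∈ ∅
  x = 5: [0↦5, 1↦6, 2↦3, 3↦3, 4↦6, 5↦5, 6↦0]  zeros at y ∈ {6}
  x = 6: [0↦5, 1↦2, 2↦4, 3↦4, 4↦2, 5↦5, 6↦6]  zeros at y ∈ ∅
Collecting zeros: affine points = {(0, 6), (5, 6)}.
Total count |C(F_7)_aff| = 2.


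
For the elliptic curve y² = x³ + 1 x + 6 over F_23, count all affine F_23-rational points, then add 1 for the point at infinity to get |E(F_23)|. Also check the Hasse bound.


Affine points = {(0, 11), (0, 12), (1, 10), (1, 13), (2, 4), (2, 19), (3, 6), (3, 17), (9, 10), (9, 13), (10, 2), (10, 21), (13, 10), (13, 13), (14, 2), (14, 21), (16, 1), (16, 22), (22, 2), (22, 21)}; affine count = 20; |E(F_23)| = 21.

Discriminant check: Δ ∝ 4a³ + 27b² = 4·1³ + 27·6² = 4·1 + 27·36 ≡ 10 (mod 23). Nonzero ⇒ E is nonsingular.
For each x ∈ F_23, compute rhs = x³ + 1·x + 6 mod 23, then count y ∈ F_23 with y² ≡ rhs.
  x = 0: rhs = 6, matching y values: 11, 12 (2 points).
  x = 1: rhs = 8, matching y values: 10, 13 (2 points).
  x = 2: rhs = 16, matching y values: 4, 19 (2 points).
  x = 3: rhs = 13, matching y values: 6, 17 (2 points).
  x = 4: rhs = 5, matching y values: none (0 points).
  x = 5: rhs = 21, matching y values: none (0 points).
  x = 6: rhs = 21, matching y values: none (0 points).
  x = 7: rhs = 11, matching y values: none (0 points).
  x = 8: rhs = 20, matching y values: none (0 points).
  x = 9: rhs = 8, matching y values: 10, 13 (2 points).
  x = 10: rhs = 4, matching y values: 2, 21 (2 points).
  x = 11: rhs = 14, matching y values: none (0 points).
  x = 12: rhs = 21, matching y values: none (0 points).
  x = 13: rhs = 8, matching y values: 10, 13 (2 points).
  x = 14: rhs = 4, matching y values: 2, 21 (2 points).
  x = 15: rhs = 15, matching y values: none (0 points).
  x = 16: rhs = 1, matching y values: 1, 22 (2 points).
  x = 17: rhs = 14, matching y values: none (0 points).
  x = 18: rhs = 14, matching y values: none (0 points).
  x = 19: rhs = 7, matching y values: none (0 points).
  x = 20: rhs = 22, matching y values: none (0 points).
  x = 21: rhs = 19, matching y values: none (0 points).
  x = 22: rhs = 4, matching y values: 2, 21 (2 points).
Total affine count: 20.
Full point count |E(F_23)| = 20 + 1 = 21.
Hasse bound: |21 − (23+1)| = |-3| = 3 ≤ 2√23 ≈ 9.5917 ✓.


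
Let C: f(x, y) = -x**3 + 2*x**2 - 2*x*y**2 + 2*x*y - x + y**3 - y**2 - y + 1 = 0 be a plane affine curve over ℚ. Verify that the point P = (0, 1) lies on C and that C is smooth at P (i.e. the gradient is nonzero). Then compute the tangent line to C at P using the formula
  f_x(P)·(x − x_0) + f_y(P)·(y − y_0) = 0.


Tangent line at P: -x = 0.

Step 1: f(0, 1) = 0, so P lies on C.
Step 2: partial derivatives
  f_x(x, y) = -3*x**2 + 4*x - 2*y**2 + 2*y - 1, f_y(x, y) = -4*x*y + 2*x + 3*y**2 - 2*y - 1.
  f_x(P) = -1, f_y(P) = 0 (gradient nonzero, so P is smooth).
Step 3: tangent line at P: -1·(x − 0) + 0·(y − 1) = 0.
Expanding: -x = 0.


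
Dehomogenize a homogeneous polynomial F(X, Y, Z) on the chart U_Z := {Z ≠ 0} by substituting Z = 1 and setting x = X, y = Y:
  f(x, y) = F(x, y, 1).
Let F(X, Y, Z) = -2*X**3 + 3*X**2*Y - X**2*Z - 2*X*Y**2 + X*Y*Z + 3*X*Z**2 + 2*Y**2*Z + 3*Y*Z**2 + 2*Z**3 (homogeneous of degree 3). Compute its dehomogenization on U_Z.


f(x, y) = -2*x**3 + 3*x**2*y - x**2 - 2*x*y**2 + x*y + 3*x + 2*y**2 + 3*y + 2

On U_Z we set Z = 1. Each monomial c·X^i·Y^j·Z^k in F becomes c·x^i·y^j·1^k = c·x^i·y^j.
Substituting Z = 1: F(X, Y, 1) = -2*x**3 + 3*x**2*y - x**2 - 2*x*y**2 + x*y + 3*x + 2*y**2 + 3*y + 2.
Note: deg(f) ≤ deg(F) = 3; strict inequality happens when F is divisible by Z (lost terms).


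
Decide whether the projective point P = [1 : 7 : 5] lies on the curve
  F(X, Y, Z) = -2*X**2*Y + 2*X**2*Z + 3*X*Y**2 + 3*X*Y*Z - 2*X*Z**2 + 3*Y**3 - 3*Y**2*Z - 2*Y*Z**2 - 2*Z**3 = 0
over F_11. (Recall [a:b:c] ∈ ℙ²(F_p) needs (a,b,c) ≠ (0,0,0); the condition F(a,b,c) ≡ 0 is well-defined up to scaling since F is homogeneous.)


F(1,7,5) ≡ 2 (mod 11); P is NOT on the curve.

Evaluate F(1, 7, 5) term-by-term (mod 11).
  -2*X**2*Y ↦ -2·1·7·1 = -14
  2*X**2*Z ↦ 2·1·1·5 = 10
  3*X*Y**2 ↦ 3·1·49·1 = 147
  3*X*Y*Z ↦ 3·1·7·5 = 105
  -2*X*Z**2 ↦ -2·1·1·25 = -50
  3*Y**3 ↦ 3·1·343·1 = 1029
  -3*Y**2*Z ↦ -3·1·49·5 = -735
  -2*Y*Z**2 ↦ -2·1·7·25 = -350
  -2*Z**3 ↦ -2·1·1·125 = -250
Sum: F(1, 7, 5) = (-14) + (10) + (147) + (105) + (-50) + (1029) + (-735) + (-350) + (-250) = -108.
Reducing mod 11: -108 ≡ 2 (mod 11).
Since F(a, b, c) ≡ 2 ≠ 0 (mod 11), P does NOT lie on the curve.


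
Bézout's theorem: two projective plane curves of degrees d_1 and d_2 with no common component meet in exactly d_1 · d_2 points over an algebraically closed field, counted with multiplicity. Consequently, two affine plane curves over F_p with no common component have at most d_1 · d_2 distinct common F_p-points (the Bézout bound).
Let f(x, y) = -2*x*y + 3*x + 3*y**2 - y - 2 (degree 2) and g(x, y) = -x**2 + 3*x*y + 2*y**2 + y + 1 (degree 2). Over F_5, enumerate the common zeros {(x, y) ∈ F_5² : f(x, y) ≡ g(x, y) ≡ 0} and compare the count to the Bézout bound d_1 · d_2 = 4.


Common zeros: {(3, 2), (4, 0)}; count = 2; Bézout bound = 4.

deg(f) = 2, deg(g) = 2, so Bézout bound = 4.
Scan x ∈ F_5. For each x, list the y ∈ F_5 with f(x, y) ≡ 0 and those with g(x, y) ≡ 0 (mod 5); the common zeros in that column are the intersection.
  x = 0: f ≡ 0 at y ∈ {1}; g ≡ 0 at y ∈ ∅; common: ∅.
  x = 1: f ≡ 0 at y ∈ ∅; g ≡ 0 at y ∈ {0, 3}; common: ∅.
  x = 2: f ≡ 0 at y ∈ ∅; g ≡ 0 at y ∈ ∅; common: ∅.
  x = 3: f ≡ 0 at y ∈ {2}; g ≡ 0 at y ∈ {2, 3}; common: {2}.
  x = 4: f ≡ 0 at y ∈ {0, 3}; g ≡ 0 at y ∈ {0, 1}; common: {0}.
Collecting: common zeros = {(3, 2), (4, 0)}, so the count is 2.
Comparison with the Bézout bound: 2 ≤ 4 = deg(f)·deg(g), as expected for curves with no common component (the affine F_5-count falls short of the bound because intersections may lie at infinity, over extension fields, or carry multiplicity).


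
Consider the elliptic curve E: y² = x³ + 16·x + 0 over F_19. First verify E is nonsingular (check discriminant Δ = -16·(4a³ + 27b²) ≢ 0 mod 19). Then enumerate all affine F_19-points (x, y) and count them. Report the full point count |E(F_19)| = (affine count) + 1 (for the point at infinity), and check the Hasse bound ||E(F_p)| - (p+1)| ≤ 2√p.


Affine points = {(0, 0), (1, 6), (1, 13), (10, 1), (10, 18), (11, 5), (11, 14), (12, 1), (12, 18), (13, 7), (13, 12), (14, 2), (14, 17), (15, 9), (15, 10), (16, 1), (16, 18), (17, 6), (17, 13)}; affine count = 19; |E(F_19)| = 20.

Discriminant check: Δ ∝ 4a³ + 27b² = 4·16³ + 27·0² = 4·4096 + 27·0 ≡ 6 (mod 19). Nonzero ⇒ E is nonsingular.
For each x ∈ F_19, compute rhs = x³ + 16·x + 0 mod 19, then count y ∈ F_19 with y² ≡ rhs.
  x = 0: rhs = 0, matching y values: 0 (1 points).
  x = 1: rhs = 17, matching y values: 6, 13 (2 points).
  x = 2: rhs = 2, matching y values: none (0 points).
  x = 3: rhs = 18, matching y values: none (0 points).
  x = 4: rhs = 14, matching y values: none (0 points).
  x = 5: rhs = 15, matching y values: none (0 points).
  x = 6: rhs = 8, matching y values: none (0 points).
  x = 7: rhs = 18, matching y values: none (0 points).
  x = 8: rhs = 13, matching y values: none (0 points).
  x = 9: rhs = 18, matching y values: none (0 points).
  x = 10: rhs = 1, matching y values: 1, 18 (2 points).
  x = 11: rhs = 6, matching y values: 5, 14 (2 points).
  x = 12: rhs = 1, matching y values: 1, 18 (2 points).
  x = 13: rhs = 11, matching y values: 7, 12 (2 points).
  x = 14: rhs = 4, matching y values: 2, 17 (2 points).
  x = 15: rhs = 5, matching y values: 9, 10 (2 points).
  x = 16: rhs = 1, matching y values: 1, 18 (2 points).
  x = 17: rhs = 17, matching y values: 6, 13 (2 points).
  x = 18: rhs = 2, matching y values: none (0 points).
Total affine count: 19.
Full point count |E(F_19)| = 19 + 1 = 20.
Hasse bound: |20 − (19+1)| = |0| = 0 ≤ 2√19 ≈ 8.7178 ✓.


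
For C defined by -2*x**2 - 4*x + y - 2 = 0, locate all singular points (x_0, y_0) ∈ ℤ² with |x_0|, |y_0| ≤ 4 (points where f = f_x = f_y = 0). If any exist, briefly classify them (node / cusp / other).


No singular points in the scanned grid; C is smooth there.

Compute partial derivatives:
  f_x = -4*x - 4.
  f_y = 1.
f_y = 1 is a nonzero constant, so f_y never vanishes: no point (x, y) can satisfy f = f_x = f_y = 0. In particular no (x, y) ∈ {−4, ..., 4}² is singular; the curve is smooth.


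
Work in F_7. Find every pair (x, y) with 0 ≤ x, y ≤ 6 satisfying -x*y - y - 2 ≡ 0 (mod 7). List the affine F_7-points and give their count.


Affine F_7-points: {(0, 5), (1, 6), (2, 4), (3, 3), (4, 1), (5, 2)}; count = 6.

For each of the 49 pairs (x, y) ∈ F_7², evaluate f(x, y) mod 7. Record the zeros.
  x = 0: [0↦5, 1↦4, 2↦3, 3↦2, 4↦1, 5↦0, 6↦6]  zeros at y ∈ {5}
  x = 1: [0↦5, 1↦3, 2↦1, 3↦6, 4↦4, 5↦2, 6↦0]  zeros at y ∈ {6}
  x = 2: [0↦5, 1↦2, 2↦6, 3↦3, 4↦0, 5↦4, 6↦1]  zeros at y ∈ {4}
  x = 3: [0↦5, 1↦1, 2↦4, 3↦0, 4↦3, 5↦6, 6↦2]  zeros at y ∈ {3}
  x = 4: [0↦5, 1↦0, 2↦2, 3↦4, 4↦6, 5↦1, 6↦3]  zeros at y ∈ {1}
  x = 5: [0↦5, 1↦6, 2↦0, 3↦1, 4↦2, 5↦3, 6↦4]  zeros at y ∈ {2}
  x = 6: [0↦5, 1↦5, 2↦5, 3↦5, 4↦5, 5↦5, 6↦5]  zeros at y ∈ ∅
Collecting zeros: affine points = {(0, 5), (1, 6), (2, 4), (3, 3), (4, 1), (5, 2)}.
Total count |C(F_7)_aff| = 6.


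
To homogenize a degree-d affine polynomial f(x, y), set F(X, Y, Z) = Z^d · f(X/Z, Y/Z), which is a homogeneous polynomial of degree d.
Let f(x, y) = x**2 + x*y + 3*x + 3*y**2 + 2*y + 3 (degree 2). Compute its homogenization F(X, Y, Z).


F(X, Y, Z) = X**2 + X*Y + 3*X*Z + 3*Y**2 + 2*Y*Z + 3*Z**2

deg(f) = 2.
Substitute x = X/Z, y = Y/Z into f, then multiply by Z^2.
  monomial 1·x^2·y^0 ↦ 1·X^2·Y^0·Z^0.
  monomial 1·x^1·y^1 ↦ 1·X^1·Y^1·Z^0.
  monomial 3·x^1·y^0 ↦ 3·X^1·Y^0·Z^1.
  monomial 3·x^0·y^2 ↦ 3·X^0·Y^2·Z^0.
  monomial 2·x^0·y^1 ↦ 2·X^0·Y^1·Z^1.
  monomial 3·x^0·y^0 ↦ 3·X^0·Y^0·Z^2.
Collecting: F(X, Y, Z) = X**2 + X*Y + 3*X*Z + 3*Y**2 + 2*Y*Z + 3*Z**2.


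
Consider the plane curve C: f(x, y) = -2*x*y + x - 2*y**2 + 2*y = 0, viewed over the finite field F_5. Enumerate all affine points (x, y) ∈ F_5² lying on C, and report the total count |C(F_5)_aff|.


Affine F_5-points: {(0, 0), (0, 1), (2, 2), (3, 4)}; count = 4.

For each of the 25 pairs (x, y) ∈ F_5², evaluate f(x, y) mod 5. Record the zeros.
  x = 0: [0↦0, 1↦0, 2↦1, 3↦3, 4↦1]  zeros at y ∈ {0, 1}
  x = 1: [0↦1, 1↦4, 2↦3, 3↦3, 4↦4]  zeros at y ∈ ∅
  x = 2: [0↦2, 1↦3, 2↦0, 3↦3, 4↦2]  zeros at y ∈ {2}
  x = 3: [0↦3, 1↦2, 2↦2, 3↦3, 4↦0]  zeros at y ∈ {4}
  x = 4: [0↦4, 1↦1, 2↦4, 3↦3, 4↦3]  zeros at y ∈ ∅
Collecting zeros: affine points = {(0, 0), (0, 1), (2, 2), (3, 4)}.
Total count |C(F_5)_aff| = 4.


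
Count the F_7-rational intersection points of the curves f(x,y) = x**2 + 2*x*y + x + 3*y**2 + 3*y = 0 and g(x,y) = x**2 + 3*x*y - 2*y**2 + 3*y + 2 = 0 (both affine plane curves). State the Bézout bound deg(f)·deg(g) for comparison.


Common zeros: ∅; count = 0; Bézout bound = 4.

deg(f) = 2, deg(g) = 2, so Bézout bound = 4.
Scan x ∈ F_7. For each x, list the y ∈ F_7 with f(x, y) ≡ 0 and those with g(x, y) ≡ 0 (mod 7); the common zeros in that column are the intersection.
  x = 0: f ≡ 0 at y ∈ {0, 6}; g ≡ 0 at y ∈ {2, 3}; common: ∅.
  x = 1: f ≡ 0 at y ∈ {4, 6}; g ≡ 0 at y ∈ {1, 2}; common: ∅.
  x = 2: f ≡ 0 at y ∈ ∅; g ≡ 0 at y ∈ ∅; common: ∅.
  x = 3: f ≡ 0 at y ∈ {2}; g ≡ 0 at y ∈ {1, 5}; common: ∅.
  x = 4: f ≡ 0 at y ∈ {4}; g ≡ 0 at y ∈ ∅; common: ∅.
  x = 5: f ≡ 0 at y ∈ ∅; g ≡ 0 at y ∈ {3, 6}; common: ∅.
  x = 6: f ≡ 0 at y ∈ {0, 2}; g ≡ 0 at y ∈ ∅; common: ∅.
Collecting: common zeros = ∅, so the count is 0.
Comparison with the Bézout bound: 0 ≤ 4 = deg(f)·deg(g), as expected for curves with no common component (the affine F_7-count falls short of the bound because intersections may lie at infinity, over extension fields, or carry multiplicity).


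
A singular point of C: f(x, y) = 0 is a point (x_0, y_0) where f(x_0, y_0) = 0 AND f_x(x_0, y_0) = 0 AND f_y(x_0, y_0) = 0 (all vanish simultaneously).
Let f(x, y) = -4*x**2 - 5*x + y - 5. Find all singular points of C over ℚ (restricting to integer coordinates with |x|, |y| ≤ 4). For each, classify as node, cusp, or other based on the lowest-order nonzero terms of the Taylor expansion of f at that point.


No singular points in the scanned grid; C is smooth there.

Compute partial derivatives:
  f_x = -8*x - 5.
  f_y = 1.
f_y = 1 is a nonzero constant, so f_y never vanishes: no point (x, y) can satisfy f = f_x = f_y = 0. In particular no (x, y) ∈ {−4, ..., 4}² is singular; the curve is smooth.


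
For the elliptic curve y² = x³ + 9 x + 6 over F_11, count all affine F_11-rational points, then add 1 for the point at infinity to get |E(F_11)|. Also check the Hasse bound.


Affine points = {(1, 4), (1, 7), (3, 4), (3, 7), (5, 0), (6, 1), (6, 10), (7, 4), (7, 7)}; affine count = 9; |E(F_11)| = 10.

Discriminant check: Δ ∝ 4a³ + 27b² = 4·9³ + 27·6² = 4·729 + 27·36 ≡ 5 (mod 11). Nonzero ⇒ E is nonsingular.
For each x ∈ F_11, compute rhs = x³ + 9·x + 6 mod 11, then count y ∈ F_11 with y² ≡ rhs.
  x = 0: rhs = 6, matching y values: none (0 points).
  x = 1: rhs = 5, matching y values: 4, 7 (2 points).
  x = 2: rhs = 10, matching y values: none (0 points).
  x = 3: rhs = 5, matching y values: 4, 7 (2 points).
  x = 4: rhs = 7, matching y values: none (0 points).
  x = 5: rhs = 0, matching y values: 0 (1 points).
  x = 6: rhs = 1, matching y values: 1, 10 (2 points).
  x = 7: rhs = 5, matching y values: 4, 7 (2 points).
  x = 8: rhs = 7, matching y values: none (0 points).
  x = 9: rhs = 2, matching y values: none (0 points).
  x = 10: rhs = 7, matching y values: none (0 points).
Total affine count: 9.
Full point count |E(F_11)| = 9 + 1 = 10.
Hasse bound: |10 − (11+1)| = |-2| = 2 ≤ 2√11 ≈ 6.6332 ✓.


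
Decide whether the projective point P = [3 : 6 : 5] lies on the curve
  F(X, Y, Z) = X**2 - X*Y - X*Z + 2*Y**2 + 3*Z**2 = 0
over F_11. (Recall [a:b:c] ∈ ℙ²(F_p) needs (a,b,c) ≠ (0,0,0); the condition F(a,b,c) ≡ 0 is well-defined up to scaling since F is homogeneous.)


F(3,6,5) ≡ 2 (mod 11); P is NOT on the curve.

Evaluate F(3, 6, 5) term-by-term (mod 11).
  X**2 ↦ 1·9·1·1 = 9
  -X*Y ↦ -1·3·6·1 = -18
  -X*Z ↦ -1·3·1·5 = -15
  2*Y**2 ↦ 2·1·36·1 = 72
  3*Z**2 ↦ 3·1·1·25 = 75
Sum: F(3, 6, 5) = (9) + (-18) + (-15) + (72) + (75) = 123.
Reducing mod 11: 123 ≡ 2 (mod 11).
Since F(a, b, c) ≡ 2 ≠ 0 (mod 11), P does NOT lie on the curve.


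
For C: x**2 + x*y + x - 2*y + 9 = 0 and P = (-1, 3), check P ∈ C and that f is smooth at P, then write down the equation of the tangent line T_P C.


Tangent line at P: 2*x - 3*y + 11 = 0.

Step 1: f(-1, 3) = 0, so P lies on C.
Step 2: partial derivatives
  f_x(x, y) = 2*x + y + 1, f_y(x, y) = x - 2.
  f_x(P) = 2, f_y(P) = -3 (gradient nonzero, so P is smooth).
Step 3: tangent line at P: 2·(x − -1) + -3·(y − 3) = 0.
Expanding: 2*x - 3*y + 11 = 0.


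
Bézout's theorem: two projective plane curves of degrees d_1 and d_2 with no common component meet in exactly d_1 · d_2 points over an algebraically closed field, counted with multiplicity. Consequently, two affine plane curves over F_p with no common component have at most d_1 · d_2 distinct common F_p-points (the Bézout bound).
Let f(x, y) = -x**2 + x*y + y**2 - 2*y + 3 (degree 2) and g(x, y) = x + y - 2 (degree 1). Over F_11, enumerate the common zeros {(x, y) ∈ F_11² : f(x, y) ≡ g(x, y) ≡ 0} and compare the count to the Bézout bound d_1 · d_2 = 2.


Common zeros: {(5, 8), (6, 7)}; count = 2; Bézout bound = 2.

deg(f) = 2, deg(g) = 1, so Bézout bound = 2.
Scan x ∈ F_11. For each x, list the y ∈ F_11 with f(x, y) ≡ 0 and those with g(x, y) ≡ 0 (mod 11); the common zeros in that column are the intersection.
  x = 0: f ≡ 0 at y ∈ {4, 9}; g ≡ 0 at y ∈ {2}; common: ∅.
  x = 1: f ≡ 0 at y ∈ {5, 7}; g ≡ 0 at y ∈ {1}; common: ∅.
  x = 2: f ≡ 0 at y ∈ {1, 10}; g ≡ 0 at y ∈ {0}; common: ∅.
  x = 3: f ≡ 0 at y ∈ {2, 8}; g ≡ 0 at y ∈ {10}; common: ∅.
  x = 4: f ≡ 0 at y ∈ {4, 5}; g ≡ 0 at y ∈ {9}; common: ∅.
  x = 5: f ≡ 0 at y ∈ {0, 8}; g ≡ 0 at y ∈ {8}; common: {8}.
  x = 6: f ≡ 0 at y ∈ {0, 7}; g ≡ 0 at y ∈ {7}; common: {7}.
  x = 7: f ≡ 0 at y ∈ {3}; g ≡ 0 at y ∈ {6}; common: ∅.
  x = 8: f ≡ 0 at y ∈ {6, 10}; g ≡ 0 at y ∈ {5}; common: ∅.
  x = 9: f ≡ 0 at y ∈ {6, 9}; g ≡ 0 at y ∈ {4}; common: ∅.
  x = 10: f ≡ 0 at y ∈ {1, 2}; g ≡ 0 at y ∈ {3}; common: ∅.
Collecting: common zeros = {(5, 8), (6, 7)}, so the count is 2.
Comparison with the Bézout bound: 2 ≤ 2 = deg(f)·deg(g), as expected for curves with no common component (the bound is attained).


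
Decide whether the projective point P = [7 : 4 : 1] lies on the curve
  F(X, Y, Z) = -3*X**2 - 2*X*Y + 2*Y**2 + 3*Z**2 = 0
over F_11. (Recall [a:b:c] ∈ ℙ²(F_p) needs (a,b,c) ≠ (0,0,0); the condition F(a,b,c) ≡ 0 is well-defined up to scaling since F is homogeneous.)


F(7,4,1) ≡ 8 (mod 11); P is NOT on the curve.

Evaluate F(7, 4, 1) term-by-term (mod 11).
  -3*X**2 ↦ -3·49·1·1 = -147
  -2*X*Y ↦ -2·7·4·1 = -56
  2*Y**2 ↦ 2·1·16·1 = 32
  3*Z**2 ↦ 3·1·1·1 = 3
Sum: F(7, 4, 1) = (-147) + (-56) + (32) + (3) = -168.
Reducing mod 11: -168 ≡ 8 (mod 11).
Since F(a, b, c) ≡ 8 ≠ 0 (mod 11), P does NOT lie on the curve.


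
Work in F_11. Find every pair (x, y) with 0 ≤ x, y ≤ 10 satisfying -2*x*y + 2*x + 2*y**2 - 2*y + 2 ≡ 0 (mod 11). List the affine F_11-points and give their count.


Affine F_11-points: {(3, 2), (4, 6), (4, 10), (5, 8), (5, 9), (8, 4), (8, 5), (9, 3), (9, 7), (10, 0)}; count = 10.

For each of the 121 pairs (x, y) ∈ F_11², evaluate f(x, y) mod 11. Record the zeros.
  x = 0: [0↦2, 1↦2, 2↦6, 3↦3, 4↦4, 5↦9, 6↦7, 7↦9, 8↦4, 9↦3, 10↦6]  zeros at y ∈ ∅
  x = 1: [0↦4, 1↦2, 2↦4, 3↦10, 4↦9, 5↦1, 6↦8, 7↦8, 8↦1, 9↦9, 10↦10]  zeros at y ∈ ∅
  x = 2: [0↦6, 1↦2, 2↦2, 3↦6, 4↦3, 5↦4, 6↦9, 7↦7, 8↦9, 9↦4, 10↦3]  zeros at y ∈ ∅
  x = 3: [0↦8, 1↦2, 2↦0, 3↦2, 4↦8, 5↦7, 6↦10, 7↦6, 8↦6, 9↦10, 10↦7]  zeros at y ∈ {2}
  x = 4: [0↦10, 1↦2, 2↦9, 3↦9, 4↦2, 5↦10, 6↦0, 7↦5, 8↦3, 9↦5, 10↦0]  zeros at y ∈ {6, 10}
  x = 5: [0↦1, 1↦2, 2↦7, 3↦5, 4↦7, 5↦2, 6↦1, 7↦4, 8↦0, 9↦0, 10↦4]  zeros at y ∈ {8, 9}
  x = 6: [0↦3, 1↦2, 2↦5, 3↦1, 4↦1, 5↦5, 6↦2, 7↦3, 8↦8, 9↦6, 10↦8]  zeros at y ∈ ∅
  x = 7: [0↦5, 1↦2, 2↦3, 3↦8, 4↦6, 5↦8, 6↦3, 7↦2, 8↦5, 9↦1, 10↦1]  zeros at y ∈ ∅
  x = 8: [0↦7, 1↦2, 2↦1, 3↦4, 4↦0, 5↦0, 6↦4, 7↦1, 8↦2, 9↦7, 10↦5]  zeros at y ∈ {4, 5}
  x = 9: [0↦9, 1↦2, 2↦10, 3↦0, 4↦5, 5↦3, 6↦5, 7↦0, 8↦10, 9↦2, 10↦9]  zeros at y ∈ {3, 7}
  x = 10: [0↦0, 1↦2, 2↦8, 3↦7, 4↦10, 5↦6, 6↦6, 7↦10, 8↦7, 9↦8, 10↦2]  zeros at y ∈ {0}
Collecting zeros: affine points = {(3, 2), (4, 6), (4, 10), (5, 8), (5, 9), (8, 4), (8, 5), (9, 3), (9, 7), (10, 0)}.
Total count |C(F_11)_aff| = 10.


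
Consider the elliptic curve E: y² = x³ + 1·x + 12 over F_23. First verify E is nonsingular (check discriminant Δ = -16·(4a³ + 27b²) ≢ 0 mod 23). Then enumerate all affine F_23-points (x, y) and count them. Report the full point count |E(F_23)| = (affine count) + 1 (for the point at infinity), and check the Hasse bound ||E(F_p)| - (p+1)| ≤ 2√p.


Affine points = {(0, 9), (0, 14), (5, 2), (5, 21), (6, 2), (6, 21), (8, 7), (8, 16), (12, 2), (12, 21), (19, 6), (19, 17), (21, 5), (21, 18)}; affine count = 14; |E(F_23)| = 15.

Discriminant check: Δ ∝ 4a³ + 27b² = 4·1³ + 27·12² = 4·1 + 27·144 ≡ 5 (mod 23). Nonzero ⇒ E is nonsingular.
For each x ∈ F_23, compute rhs = x³ + 1·x + 12 mod 23, then count y ∈ F_23 with y² ≡ rhs.
  x = 0: rhs = 12, matching y values: 9, 14 (2 points).
  x = 1: rhs = 14, matching y values: none (0 points).
  x = 2: rhs = 22, matching y values: none (0 points).
  x = 3: rhs = 19, matching y values: none (0 points).
  x = 4: rhs = 11, matching y values: none (0 points).
  x = 5: rhs = 4, matching y values: 2, 21 (2 points).
  x = 6: rhs = 4, matching y values: 2, 21 (2 points).
  x = 7: rhs = 17, matching y values: none (0 points).
  x = 8: rhs = 3, matching y values: 7, 16 (2 points).
  x = 9: rhs = 14, matching y values: none (0 points).
  x = 10: rhs = 10, matching y values: none (0 points).
  x = 11: rhs = 20, matching y values: none (0 points).
  x = 12: rhs = 4, matching y values: 2, 21 (2 points).
  x = 13: rhs = 14, matching y values: none (0 points).
  x = 14: rhs = 10, matching y values: none (0 points).
  x = 15: rhs = 21, matching y values: none (0 points).
  x = 16: rhs = 7, matching y values: none (0 points).
  x = 17: rhs = 20, matching y values: none (0 points).
  x = 18: rhs = 20, matching y values: none (0 points).
  x = 19: rhs = 13, matching y values: 6, 17 (2 points).
  x = 20: rhs = 5, matching y values: none (0 points).
  x = 21: rhs = 2, matching y values: 5, 18 (2 points).
  x = 22: rhs = 10, matching y values: none (0 points).
Total affine count: 14.
Full point count |E(F_23)| = 14 + 1 = 15.
Hasse bound: |15 − (23+1)| = |-9| = 9 ≤ 2√23 ≈ 9.5917 ✓.


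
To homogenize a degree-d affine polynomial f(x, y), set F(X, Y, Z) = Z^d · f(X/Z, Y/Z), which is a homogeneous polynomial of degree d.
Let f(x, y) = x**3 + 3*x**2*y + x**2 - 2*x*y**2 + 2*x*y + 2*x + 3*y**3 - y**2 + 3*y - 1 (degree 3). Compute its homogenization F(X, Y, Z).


F(X, Y, Z) = X**3 + 3*X**2*Y + X**2*Z - 2*X*Y**2 + 2*X*Y*Z + 2*X*Z**2 + 3*Y**3 - Y**2*Z + 3*Y*Z**2 - Z**3

deg(f) = 3.
Substitute x = X/Z, y = Y/Z into f, then multiply by Z^3.
  monomial 1·x^3·y^0 ↦ 1·X^3·Y^0·Z^0.
  monomial 3·x^2·y^1 ↦ 3·X^2·Y^1·Z^0.
  monomial 1·x^2·y^0 ↦ 1·X^2·Y^0·Z^1.
  monomial -2·x^1·y^2 ↦ -2·X^1·Y^2·Z^0.
  monomial 2·x^1·y^1 ↦ 2·X^1·Y^1·Z^1.
  monomial 2·x^1·y^0 ↦ 2·X^1·Y^0·Z^2.
  monomial 3·x^0·y^3 ↦ 3·X^0·Y^3·Z^0.
  monomial -1·x^0·y^2 ↦ -1·X^0·Y^2·Z^1.
  monomial 3·x^0·y^1 ↦ 3·X^0·Y^1·Z^2.
  monomial -1·x^0·y^0 ↦ -1·X^0·Y^0·Z^3.
Collecting: F(X, Y, Z) = X**3 + 3*X**2*Y + X**2*Z - 2*X*Y**2 + 2*X*Y*Z + 2*X*Z**2 + 3*Y**3 - Y**2*Z + 3*Y*Z**2 - Z**3.


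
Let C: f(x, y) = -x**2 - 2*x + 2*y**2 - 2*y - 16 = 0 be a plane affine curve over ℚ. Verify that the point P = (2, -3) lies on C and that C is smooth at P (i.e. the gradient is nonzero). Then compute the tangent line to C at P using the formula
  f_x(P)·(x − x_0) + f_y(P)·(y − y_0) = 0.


Tangent line at P: -6*x - 14*y - 30 = 0.

Step 1: f(2, -3) = 0, so P lies on C.
Step 2: partial derivatives
  f_x(x, y) = -2*x - 2, f_y(x, y) = 4*y - 2.
  f_x(P) = -6, f_y(P) = -14 (gradient nonzero, so P is smooth).
Step 3: tangent line at P: -6·(x − 2) + -14·(y − -3) = 0.
Expanding: -6*x - 14*y - 30 = 0.


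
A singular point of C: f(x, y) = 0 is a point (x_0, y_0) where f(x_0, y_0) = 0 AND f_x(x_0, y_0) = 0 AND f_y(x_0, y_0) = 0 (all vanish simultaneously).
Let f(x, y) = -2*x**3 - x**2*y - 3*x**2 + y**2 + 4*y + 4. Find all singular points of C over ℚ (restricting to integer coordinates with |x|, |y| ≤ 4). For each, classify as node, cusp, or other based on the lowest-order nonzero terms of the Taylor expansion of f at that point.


Singular points: {(0, -2)}; classification: node.

Compute partial derivatives:
  f_x = -6*x**2 - 2*x*y - 6*x.
  f_y = -x**2 + 2*y + 4.
Scan x_0 ∈ {−4, ..., 4}. For each x_0, f_y(x_0, y) is a polynomial in y; find its integer roots y ∈ {−4, ..., 4}, then test f_x and f at those candidates.
  x = -4: f_y(-4, y) = 2*y - 12; no integer root y with |y| ≤ 4.
  x = -3: f_y(-3, y) = 2*y - 5; no integer root y with |y| ≤ 4.
  x = -2: f_y(-2, y) = 2*y; vanishes at y ∈ {0}. (-2, 0): f_x = -12 ≠ 0.
  x = -1: f_y(-1, y) = 2*y + 3; no integer root y with |y| ≤ 4.
  x = 0: f_y(0, y) = 2*y + 4; vanishes at y ∈ {-2}. (0, -2): f_x = 0, f = 0 — SINGULAR.
  x = 1: f_y(1, y) = 2*y + 3; no integer root y with |y| ≤ 4.
  x = 2: f_y(2, y) = 2*y; vanishes at y ∈ {0}. (2, 0): f_x = -36 ≠ 0.
  x = 3: f_y(3, y) = 2*y - 5; no integer root y with |y| ≤ 4.
  x = 4: f_y(4, y) = 2*y - 12; no integer root y with |y| ≤ 4.
Only singular point on the grid: (0, -2).
Classify: substitute x = 0 + u, y = -2 + v and expand: f = -2*u**3 - u**2*v - u**2 + v**2.
No constant or linear terms (consistent with a singular point). Quadratic part: -u**2 + v**2. Cubic part: -2*u**3 - u**2*v.
The quadratic part v**2 - u**2 = (v − u)(v + u) splits into two distinct linear factors, so there are two distinct tangent lines y − -2 = ±(x − 0) — this is a node (ordinary double point).
Classification: node.


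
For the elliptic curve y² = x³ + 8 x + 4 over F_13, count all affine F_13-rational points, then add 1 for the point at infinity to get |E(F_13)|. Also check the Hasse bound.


Affine points = {(0, 2), (0, 11), (1, 0), (3, 4), (3, 9), (4, 3), (4, 10), (5, 0), (7, 0), (9, 5), (9, 8)}; affine count = 11; |E(F_13)| = 12.

Discriminant check: Δ ∝ 4a³ + 27b² = 4·8³ + 27·4² = 4·512 + 27·16 ≡ 10 (mod 13). Nonzero ⇒ E is nonsingular.
For each x ∈ F_13, compute rhs = x³ + 8·x + 4 mod 13, then count y ∈ F_13 with y² ≡ rhs.
  x = 0: rhs = 4, matching y values: 2, 11 (2 points).
  x = 1: rhs = 0, matching y values: 0 (1 points).
  x = 2: rhs = 2, matching y values: none (0 points).
  x = 3: rhs = 3, matching y values: 4, 9 (2 points).
  x = 4: rhs = 9, matching y values: 3, 10 (2 points).
  x = 5: rhs = 0, matching y values: 0 (1 points).
  x = 6: rhs = 8, matching y values: none (0 points).
  x = 7: rhs = 0, matching y values: 0 (1 points).
  x = 8: rhs = 8, matching y values: none (0 points).
  x = 9: rhs = 12, matching y values: 5, 8 (2 points).
  x = 10: rhs = 5, matching y values: none (0 points).
  x = 11: rhs = 6, matching y values: none (0 points).
  x = 12: rhs = 8, matching y values: none (0 points).
Total affine count: 11.
Full point count |E(F_13)| = 11 + 1 = 12.
Hasse bound: |12 − (13+1)| = |-2| = 2 ≤ 2√13 ≈ 7.2111 ✓.


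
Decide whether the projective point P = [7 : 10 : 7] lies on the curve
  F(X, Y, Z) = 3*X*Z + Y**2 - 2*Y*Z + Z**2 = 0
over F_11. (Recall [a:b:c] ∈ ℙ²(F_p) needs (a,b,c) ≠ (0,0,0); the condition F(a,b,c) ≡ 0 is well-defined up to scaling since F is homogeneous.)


F(7,10,7) ≡ 2 (mod 11); P is NOT on the curve.

Evaluate F(7, 10, 7) term-by-term (mod 11).
  3*X*Z ↦ 3·7·1·7 = 147
  Y**2 ↦ 1·1·100·1 = 100
  -2*Y*Z ↦ -2·1·10·7 = -140
  Z**2 ↦ 1·1·1·49 = 49
Sum: F(7, 10, 7) = (147) + (100) + (-140) + (49) = 156.
Reducing mod 11: 156 ≡ 2 (mod 11).
Since F(a, b, c) ≡ 2 ≠ 0 (mod 11), P does NOT lie on the curve.


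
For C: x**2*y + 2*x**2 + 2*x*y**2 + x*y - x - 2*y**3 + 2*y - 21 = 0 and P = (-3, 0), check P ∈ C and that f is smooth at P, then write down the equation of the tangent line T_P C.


Tangent line at P: -13*x + 8*y - 39 = 0.

Step 1: f(-3, 0) = 0, so P lies on C.
Step 2: partial derivatives
  f_x(x, y) = 2*x*y + 4*x + 2*y**2 + y - 1, f_y(x, y) = x**2 + 4*x*y + x - 6*y**2 + 2.
  f_x(P) = -13, f_y(P) = 8 (gradient nonzero, so P is smooth).
Step 3: tangent line at P: -13·(x − -3) + 8·(y − 0) = 0.
Expanding: -13*x + 8*y - 39 = 0.


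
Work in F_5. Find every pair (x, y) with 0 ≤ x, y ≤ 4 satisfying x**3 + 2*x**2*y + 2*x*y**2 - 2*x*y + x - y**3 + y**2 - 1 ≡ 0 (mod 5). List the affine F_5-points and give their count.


Affine F_5-points: {(0, 2), (1, 2), (1, 4), (3, 4)}; count = 4.

For each of the 25 pairs (x, y) ∈ F_5², evaluate f(x, y) mod 5. Record the zeros.
  x = 0: [0↦4, 1↦4, 2↦0, 3↦1, 4↦1]  zeros at y ∈ {2}
  x = 1: [0↦1, 1↦3, 2↦0, 3↦1, 4↦0]  zeros at y ∈ {2, 4}
  x = 2: [0↦4, 1↦2, 2↦4, 3↦4, 4↦1]  zeros at y ∈ ∅
  x = 3: [0↦4, 1↦2, 2↦3, 3↦1, 4↦0]  zeros at y ∈ {4}
  x = 4: [0↦2, 1↦4, 2↦3, 3↦3, 4↦3]  zeros at y ∈ ∅
Collecting zeros: affine points = {(0, 2), (1, 2), (1, 4), (3, 4)}.
Total count |C(F_5)_aff| = 4.


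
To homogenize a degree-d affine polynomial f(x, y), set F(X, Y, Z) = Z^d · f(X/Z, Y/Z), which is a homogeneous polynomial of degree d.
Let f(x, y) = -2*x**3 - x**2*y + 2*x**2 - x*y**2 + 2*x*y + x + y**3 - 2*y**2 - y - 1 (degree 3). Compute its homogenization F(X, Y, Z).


F(X, Y, Z) = -2*X**3 - X**2*Y + 2*X**2*Z - X*Y**2 + 2*X*Y*Z + X*Z**2 + Y**3 - 2*Y**2*Z - Y*Z**2 - Z**3

deg(f) = 3.
Substitute x = X/Z, y = Y/Z into f, then multiply by Z^3.
  monomial -2·x^3·y^0 ↦ -2·X^3·Y^0·Z^0.
  monomial -1·x^2·y^1 ↦ -1·X^2·Y^1·Z^0.
  monomial 2·x^2·y^0 ↦ 2·X^2·Y^0·Z^1.
  monomial -1·x^1·y^2 ↦ -1·X^1·Y^2·Z^0.
  monomial 2·x^1·y^1 ↦ 2·X^1·Y^1·Z^1.
  monomial 1·x^1·y^0 ↦ 1·X^1·Y^0·Z^2.
  monomial 1·x^0·y^3 ↦ 1·X^0·Y^3·Z^0.
  monomial -2·x^0·y^2 ↦ -2·X^0·Y^2·Z^1.
  monomial -1·x^0·y^1 ↦ -1·X^0·Y^1·Z^2.
  monomial -1·x^0·y^0 ↦ -1·X^0·Y^0·Z^3.
Collecting: F(X, Y, Z) = -2*X**3 - X**2*Y + 2*X**2*Z - X*Y**2 + 2*X*Y*Z + X*Z**2 + Y**3 - 2*Y**2*Z - Y*Z**2 - Z**3.


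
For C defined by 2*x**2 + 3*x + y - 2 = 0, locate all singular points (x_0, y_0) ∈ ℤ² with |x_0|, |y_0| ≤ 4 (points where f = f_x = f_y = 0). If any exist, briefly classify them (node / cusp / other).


No singular points in the scanned grid; C is smooth there.

Compute partial derivatives:
  f_x = 4*x + 3.
  f_y = 1.
f_y = 1 is a nonzero constant, so f_y never vanishes: no point (x, y) can satisfy f = f_x = f_y = 0. In particular no (x, y) ∈ {−4, ..., 4}² is singular; the curve is smooth.


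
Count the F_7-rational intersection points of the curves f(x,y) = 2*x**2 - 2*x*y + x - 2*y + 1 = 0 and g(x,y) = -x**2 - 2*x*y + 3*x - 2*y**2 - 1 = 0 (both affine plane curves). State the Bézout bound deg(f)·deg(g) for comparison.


Common zeros: ∅; count = 0; Bézout bound = 4.

deg(f) = 2, deg(g) = 2, so Bézout bound = 4.
Scan x ∈ F_7. For each x, list the y ∈ F_7 with f(x, y) ≡ 0 and those with g(x, y) ≡ 0 (mod 7); the common zeros in that column are the intersection.
  x = 0: f ≡ 0 at y ∈ {4}; g ≡ 0 at y ∈ ∅; common: ∅.
  x = 1: f ≡ 0 at y ∈ {1}; g ≡ 0 at y ∈ ∅; common: ∅.
  x = 2: f ≡ 0 at y ∈ {3}; g ≡ 0 at y ∈ ∅; common: ∅.
  x = 3: f ≡ 0 at y ∈ {1}; g ≡ 0 at y ∈ {2}; common: ∅.
  x = 4: f ≡ 0 at y ∈ {3}; g ≡ 0 at y ∈ ∅; common: ∅.
  x = 5: f ≡ 0 at y ∈ {0}; g ≡ 0 at y ∈ ∅; common: ∅.
  x = 6: f ≡ 0 at y ∈ ∅; g ≡ 0 at y ∈ ∅; common: ∅.
Collecting: common zeros = ∅, so the count is 0.
Comparison with the Bézout bound: 0 ≤ 4 = deg(f)·deg(g), as expected for curves with no common component (the affine F_7-count falls short of the bound because intersections may lie at infinity, over extension fields, or carry multiplicity).


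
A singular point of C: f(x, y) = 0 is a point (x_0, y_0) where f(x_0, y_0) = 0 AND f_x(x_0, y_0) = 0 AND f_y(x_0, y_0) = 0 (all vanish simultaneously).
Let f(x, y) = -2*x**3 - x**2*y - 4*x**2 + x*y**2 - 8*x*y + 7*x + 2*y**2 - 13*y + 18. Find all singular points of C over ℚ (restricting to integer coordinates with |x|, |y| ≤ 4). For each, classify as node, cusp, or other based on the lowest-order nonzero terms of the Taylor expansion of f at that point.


Singular points: {(-1, 3)}; classification: node.

Compute partial derivatives:
  f_x = -6*x**2 - 2*x*y - 8*x + y**2 - 8*y + 7.
  f_y = -x**2 + 2*x*y - 8*x + 4*y - 13.
Scan x_0 ∈ {−4, ..., 4}. For each x_0, f_y(x_0, y) is a polynomial in y; find its integer roots y ∈ {−4, ..., 4}, then test f_x and f at those candidates.
  x = -4: f_y(-4, y) = 3 - 4*y; no integer root y with |y| ≤ 4.
  x = -3: f_y(-3, y) = 2 - 2*y; vanishes at y ∈ {1}. (-3, 1): f_x = -24 ≠ 0.
  x = -2: f_y(-2, y) = -1; no integer root y with |y| ≤ 4.
  x = -1: f_y(-1, y) = 2*y - 6; vanishes at y ∈ {3}. (-1, 3): f_x = 0, f = 0 — SINGULAR.
  x = 0: f_y(0, y) = 4*y - 13; no integer root y with |y| ≤ 4.
  x = 1: f_y(1, y) = 6*y - 22; no integer root y with |y| ≤ 4.
  x = 2: f_y(2, y) = 8*y - 33; no integer root y with |y| ≤ 4.
  x = 3: f_y(3, y) = 10*y - 46; no integer root y with |y| ≤ 4.
  x = 4: f_y(4, y) = 12*y - 61; no integer root y with |y| ≤ 4.
Only singular point on the grid: (-1, 3).
Classify: substitute x = -1 + u, y = 3 + v and expand: f = -2*u**3 - u**2*v - u**2 + u*v**2 + v**2.
No constant or linear terms (consistent with a singular point). Quadratic part: -u**2 + v**2. Cubic part: -2*u**3 - u**2*v + u*v**2.
The quadratic part v**2 - u**2 = (v − u)(v + u) splits into two distinct linear factors, so there are two distinct tangent lines y − 3 = ±(x − -1) — this is a node (ordinary double point).
Classification: node.
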